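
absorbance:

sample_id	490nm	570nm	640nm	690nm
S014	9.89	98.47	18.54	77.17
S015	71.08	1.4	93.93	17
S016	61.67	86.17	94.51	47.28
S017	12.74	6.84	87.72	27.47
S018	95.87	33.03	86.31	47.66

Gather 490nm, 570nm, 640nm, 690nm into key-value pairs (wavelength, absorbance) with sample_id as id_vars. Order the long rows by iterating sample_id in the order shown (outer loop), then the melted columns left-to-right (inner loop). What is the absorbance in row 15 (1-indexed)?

20 rows total (5 × 4). Row 15: index ⌊(15-1)/4⌋ = 3 into sample_id → S017; (15-1) mod 4 = 2 into the melted columns → 640nm.
So row 15 is (S017, 640nm, 87.72); absorbance = 87.72.

87.72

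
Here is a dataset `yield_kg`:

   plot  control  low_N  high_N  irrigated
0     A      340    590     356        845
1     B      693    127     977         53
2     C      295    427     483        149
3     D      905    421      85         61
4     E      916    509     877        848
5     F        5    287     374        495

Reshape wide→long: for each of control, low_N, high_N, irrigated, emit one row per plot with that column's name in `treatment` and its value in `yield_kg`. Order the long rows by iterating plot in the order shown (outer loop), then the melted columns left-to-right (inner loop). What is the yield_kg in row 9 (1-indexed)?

24 rows total (6 × 4). Row 9: index ⌊(9-1)/4⌋ = 2 into plot → C; (9-1) mod 4 = 0 into the melted columns → control.
So row 9 is (C, control, 295); yield_kg = 295.

295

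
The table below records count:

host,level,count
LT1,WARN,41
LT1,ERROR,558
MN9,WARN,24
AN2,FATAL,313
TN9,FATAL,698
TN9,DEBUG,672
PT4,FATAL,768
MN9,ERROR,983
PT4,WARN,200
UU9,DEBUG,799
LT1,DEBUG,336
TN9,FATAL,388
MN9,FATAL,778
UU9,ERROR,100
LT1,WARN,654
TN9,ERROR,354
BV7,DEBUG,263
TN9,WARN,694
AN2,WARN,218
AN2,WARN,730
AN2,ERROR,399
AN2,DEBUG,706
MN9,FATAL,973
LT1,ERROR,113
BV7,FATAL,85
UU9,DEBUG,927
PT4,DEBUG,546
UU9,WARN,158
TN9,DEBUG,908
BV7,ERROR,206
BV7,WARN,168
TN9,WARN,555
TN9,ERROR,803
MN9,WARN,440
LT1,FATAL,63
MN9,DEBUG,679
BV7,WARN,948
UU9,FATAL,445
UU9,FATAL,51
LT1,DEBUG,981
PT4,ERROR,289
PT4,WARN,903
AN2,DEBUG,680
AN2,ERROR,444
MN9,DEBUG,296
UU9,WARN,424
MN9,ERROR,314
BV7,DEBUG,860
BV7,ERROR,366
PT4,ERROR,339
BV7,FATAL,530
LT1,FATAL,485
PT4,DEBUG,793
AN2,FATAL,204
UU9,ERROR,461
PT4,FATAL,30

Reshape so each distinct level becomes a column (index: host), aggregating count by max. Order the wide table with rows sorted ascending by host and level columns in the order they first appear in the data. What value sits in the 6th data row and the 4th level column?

908

With rows sorted ascending by host, row 6 is host=TN9. level columns in first-appearance order: WARN, ERROR, FATAL, DEBUG; column 4 is DEBUG.
Long rows with host=TN9, level=DEBUG: max(672, 908) = 908.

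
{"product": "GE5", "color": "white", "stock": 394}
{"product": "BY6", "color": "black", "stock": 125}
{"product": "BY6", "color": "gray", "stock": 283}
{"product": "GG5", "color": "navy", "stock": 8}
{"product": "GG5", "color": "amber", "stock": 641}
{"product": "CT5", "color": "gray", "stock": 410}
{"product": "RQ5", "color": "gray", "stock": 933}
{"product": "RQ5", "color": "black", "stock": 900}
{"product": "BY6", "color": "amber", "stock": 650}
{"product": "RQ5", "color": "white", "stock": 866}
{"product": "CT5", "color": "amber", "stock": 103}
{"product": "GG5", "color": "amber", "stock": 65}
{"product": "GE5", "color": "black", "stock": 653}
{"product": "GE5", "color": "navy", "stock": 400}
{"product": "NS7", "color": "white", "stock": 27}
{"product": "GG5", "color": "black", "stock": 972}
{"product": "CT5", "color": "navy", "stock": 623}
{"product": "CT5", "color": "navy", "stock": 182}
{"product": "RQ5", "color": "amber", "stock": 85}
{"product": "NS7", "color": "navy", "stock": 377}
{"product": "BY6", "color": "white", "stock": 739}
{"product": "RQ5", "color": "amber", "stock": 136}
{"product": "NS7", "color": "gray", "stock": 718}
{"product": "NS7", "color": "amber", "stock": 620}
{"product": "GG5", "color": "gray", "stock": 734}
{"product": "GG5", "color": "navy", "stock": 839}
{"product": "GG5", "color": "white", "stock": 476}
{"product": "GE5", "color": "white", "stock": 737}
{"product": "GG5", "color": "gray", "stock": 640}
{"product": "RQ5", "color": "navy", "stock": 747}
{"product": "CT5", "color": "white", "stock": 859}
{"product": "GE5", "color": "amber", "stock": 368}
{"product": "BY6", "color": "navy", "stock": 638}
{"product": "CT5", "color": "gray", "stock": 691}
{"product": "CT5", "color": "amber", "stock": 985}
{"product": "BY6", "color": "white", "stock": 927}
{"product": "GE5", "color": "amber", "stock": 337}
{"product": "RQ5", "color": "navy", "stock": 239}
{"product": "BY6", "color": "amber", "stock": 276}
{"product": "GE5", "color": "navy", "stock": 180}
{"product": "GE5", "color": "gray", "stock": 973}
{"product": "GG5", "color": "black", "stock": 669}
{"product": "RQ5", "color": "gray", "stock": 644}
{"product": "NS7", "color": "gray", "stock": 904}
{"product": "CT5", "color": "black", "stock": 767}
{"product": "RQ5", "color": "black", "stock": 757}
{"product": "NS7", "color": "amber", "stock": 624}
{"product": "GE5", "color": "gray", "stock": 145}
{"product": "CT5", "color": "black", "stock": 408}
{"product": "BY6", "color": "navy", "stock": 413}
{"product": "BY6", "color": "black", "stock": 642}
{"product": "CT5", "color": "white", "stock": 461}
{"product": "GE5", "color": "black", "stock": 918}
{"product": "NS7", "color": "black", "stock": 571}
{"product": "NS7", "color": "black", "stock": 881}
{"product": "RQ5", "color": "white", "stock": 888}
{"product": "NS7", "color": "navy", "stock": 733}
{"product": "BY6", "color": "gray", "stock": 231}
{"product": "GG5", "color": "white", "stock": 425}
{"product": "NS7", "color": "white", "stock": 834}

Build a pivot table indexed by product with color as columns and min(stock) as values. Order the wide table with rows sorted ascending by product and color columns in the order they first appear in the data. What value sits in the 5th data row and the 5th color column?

With rows sorted ascending by product, row 5 is product=NS7. color columns in first-appearance order: white, black, gray, navy, amber; column 5 is amber.
Long rows with product=NS7, color=amber: min(620, 624) = 620.

620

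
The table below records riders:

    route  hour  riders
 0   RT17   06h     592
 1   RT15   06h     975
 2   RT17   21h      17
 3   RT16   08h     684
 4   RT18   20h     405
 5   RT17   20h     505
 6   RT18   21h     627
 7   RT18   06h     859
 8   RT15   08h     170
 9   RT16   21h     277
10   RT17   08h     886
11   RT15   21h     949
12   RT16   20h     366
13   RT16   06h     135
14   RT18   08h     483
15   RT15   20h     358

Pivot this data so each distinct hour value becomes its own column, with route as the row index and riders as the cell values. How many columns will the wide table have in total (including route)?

5

1 column for route plus 4 distinct hour values → 5 columns.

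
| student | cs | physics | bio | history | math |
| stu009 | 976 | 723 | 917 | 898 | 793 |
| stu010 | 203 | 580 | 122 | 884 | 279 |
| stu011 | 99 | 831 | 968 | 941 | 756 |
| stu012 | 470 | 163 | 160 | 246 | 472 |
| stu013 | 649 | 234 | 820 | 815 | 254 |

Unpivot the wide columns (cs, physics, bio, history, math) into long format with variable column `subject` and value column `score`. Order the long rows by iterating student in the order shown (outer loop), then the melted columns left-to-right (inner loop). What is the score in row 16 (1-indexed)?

25 rows total (5 × 5). Row 16: index ⌊(16-1)/5⌋ = 3 into student → stu012; (16-1) mod 5 = 0 into the melted columns → cs.
So row 16 is (stu012, cs, 470); score = 470.

470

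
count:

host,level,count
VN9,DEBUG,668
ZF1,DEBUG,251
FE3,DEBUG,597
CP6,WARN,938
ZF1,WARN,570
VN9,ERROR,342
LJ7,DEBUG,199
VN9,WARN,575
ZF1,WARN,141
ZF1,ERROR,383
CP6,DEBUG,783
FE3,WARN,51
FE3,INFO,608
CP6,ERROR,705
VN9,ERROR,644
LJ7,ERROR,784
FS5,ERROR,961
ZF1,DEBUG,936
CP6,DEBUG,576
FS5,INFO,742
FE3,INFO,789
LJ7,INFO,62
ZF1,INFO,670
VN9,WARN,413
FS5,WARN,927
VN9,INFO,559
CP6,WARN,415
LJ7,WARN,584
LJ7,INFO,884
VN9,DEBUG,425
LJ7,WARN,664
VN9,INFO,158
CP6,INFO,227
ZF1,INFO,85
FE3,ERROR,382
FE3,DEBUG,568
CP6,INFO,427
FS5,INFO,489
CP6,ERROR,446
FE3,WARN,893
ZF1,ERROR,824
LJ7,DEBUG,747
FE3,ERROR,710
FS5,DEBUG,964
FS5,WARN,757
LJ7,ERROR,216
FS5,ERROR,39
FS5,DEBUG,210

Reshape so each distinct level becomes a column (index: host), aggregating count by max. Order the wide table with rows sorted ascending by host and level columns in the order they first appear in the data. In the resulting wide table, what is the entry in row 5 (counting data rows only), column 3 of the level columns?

644

With rows sorted ascending by host, row 5 is host=VN9. level columns in first-appearance order: DEBUG, WARN, ERROR, INFO; column 3 is ERROR.
Long rows with host=VN9, level=ERROR: max(342, 644) = 644.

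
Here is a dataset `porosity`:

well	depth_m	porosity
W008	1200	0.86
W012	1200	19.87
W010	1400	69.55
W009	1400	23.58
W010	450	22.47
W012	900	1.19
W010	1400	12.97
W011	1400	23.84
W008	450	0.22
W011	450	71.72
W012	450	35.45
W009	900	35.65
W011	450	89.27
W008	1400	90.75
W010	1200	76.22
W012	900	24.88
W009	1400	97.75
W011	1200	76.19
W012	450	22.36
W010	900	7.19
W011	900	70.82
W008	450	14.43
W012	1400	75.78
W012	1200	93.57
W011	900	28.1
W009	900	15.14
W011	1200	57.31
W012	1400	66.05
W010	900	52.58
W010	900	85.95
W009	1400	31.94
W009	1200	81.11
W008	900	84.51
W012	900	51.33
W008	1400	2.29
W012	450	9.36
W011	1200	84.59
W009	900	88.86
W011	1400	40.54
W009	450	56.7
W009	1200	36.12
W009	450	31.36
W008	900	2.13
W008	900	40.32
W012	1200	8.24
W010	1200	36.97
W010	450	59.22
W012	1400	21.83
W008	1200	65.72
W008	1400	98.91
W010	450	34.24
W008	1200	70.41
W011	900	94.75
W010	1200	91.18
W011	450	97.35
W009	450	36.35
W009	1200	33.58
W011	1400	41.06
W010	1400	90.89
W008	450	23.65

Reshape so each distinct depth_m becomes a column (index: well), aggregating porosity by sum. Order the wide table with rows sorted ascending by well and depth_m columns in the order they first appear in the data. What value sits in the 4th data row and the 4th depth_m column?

193.67

With rows sorted ascending by well, row 4 is well=W011. depth_m columns in first-appearance order: 1200, 1400, 450, 900; column 4 is 900.
Long rows with well=W011, depth_m=900: 70.82 + 28.1 + 94.75 = 193.67.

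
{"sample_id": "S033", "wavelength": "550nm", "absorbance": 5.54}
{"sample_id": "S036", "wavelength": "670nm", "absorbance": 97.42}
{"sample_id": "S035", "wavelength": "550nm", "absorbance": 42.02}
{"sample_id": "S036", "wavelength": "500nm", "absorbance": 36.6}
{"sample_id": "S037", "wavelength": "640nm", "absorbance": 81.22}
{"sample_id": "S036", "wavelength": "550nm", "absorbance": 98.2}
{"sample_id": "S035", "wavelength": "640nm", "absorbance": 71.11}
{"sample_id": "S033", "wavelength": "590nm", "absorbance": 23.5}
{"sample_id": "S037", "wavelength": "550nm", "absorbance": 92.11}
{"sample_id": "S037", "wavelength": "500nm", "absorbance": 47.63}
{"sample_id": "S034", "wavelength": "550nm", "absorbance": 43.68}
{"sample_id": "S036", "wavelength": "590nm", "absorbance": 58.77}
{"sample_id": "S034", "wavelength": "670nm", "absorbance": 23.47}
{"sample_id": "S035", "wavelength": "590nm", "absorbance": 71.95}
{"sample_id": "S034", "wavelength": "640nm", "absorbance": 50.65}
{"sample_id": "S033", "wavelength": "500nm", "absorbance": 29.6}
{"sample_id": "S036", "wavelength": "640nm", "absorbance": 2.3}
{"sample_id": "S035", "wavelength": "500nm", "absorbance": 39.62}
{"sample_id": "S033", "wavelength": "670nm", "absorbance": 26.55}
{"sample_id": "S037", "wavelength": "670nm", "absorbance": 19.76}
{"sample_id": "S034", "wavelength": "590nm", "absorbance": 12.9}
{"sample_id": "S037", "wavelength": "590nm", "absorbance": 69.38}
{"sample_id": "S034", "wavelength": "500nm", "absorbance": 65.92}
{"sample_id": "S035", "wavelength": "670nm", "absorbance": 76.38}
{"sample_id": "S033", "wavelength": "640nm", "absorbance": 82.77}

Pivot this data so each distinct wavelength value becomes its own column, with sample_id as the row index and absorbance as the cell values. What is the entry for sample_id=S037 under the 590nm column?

Wide layout: rows indexed by sample_id, columns are the 5 distinct wavelength values (550nm, 670nm, 500nm, 640nm, 590nm).
Cell (sample_id=S037, wavelength=590nm) draws from the long row where sample_id=S037 and wavelength=590nm, which has absorbance=69.38.

69.38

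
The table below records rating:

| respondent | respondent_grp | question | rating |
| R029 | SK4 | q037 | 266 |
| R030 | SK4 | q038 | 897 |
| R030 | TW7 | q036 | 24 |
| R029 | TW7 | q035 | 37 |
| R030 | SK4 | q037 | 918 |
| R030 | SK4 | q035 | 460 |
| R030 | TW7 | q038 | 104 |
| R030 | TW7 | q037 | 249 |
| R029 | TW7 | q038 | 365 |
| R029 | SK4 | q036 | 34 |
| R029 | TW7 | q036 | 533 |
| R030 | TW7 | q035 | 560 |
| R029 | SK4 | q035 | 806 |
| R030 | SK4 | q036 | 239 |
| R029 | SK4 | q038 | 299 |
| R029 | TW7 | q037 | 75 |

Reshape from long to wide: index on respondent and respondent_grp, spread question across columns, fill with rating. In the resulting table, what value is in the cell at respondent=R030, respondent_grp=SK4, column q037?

Wide layout: rows indexed by respondent and respondent_grp, columns are the 4 distinct question values (q037, q038, q036, q035).
Cell (respondent=R030, respondent_grp=SK4, question=q037) draws from the long row where respondent=R030, respondent_grp=SK4 and question=q037, which has rating=918.

918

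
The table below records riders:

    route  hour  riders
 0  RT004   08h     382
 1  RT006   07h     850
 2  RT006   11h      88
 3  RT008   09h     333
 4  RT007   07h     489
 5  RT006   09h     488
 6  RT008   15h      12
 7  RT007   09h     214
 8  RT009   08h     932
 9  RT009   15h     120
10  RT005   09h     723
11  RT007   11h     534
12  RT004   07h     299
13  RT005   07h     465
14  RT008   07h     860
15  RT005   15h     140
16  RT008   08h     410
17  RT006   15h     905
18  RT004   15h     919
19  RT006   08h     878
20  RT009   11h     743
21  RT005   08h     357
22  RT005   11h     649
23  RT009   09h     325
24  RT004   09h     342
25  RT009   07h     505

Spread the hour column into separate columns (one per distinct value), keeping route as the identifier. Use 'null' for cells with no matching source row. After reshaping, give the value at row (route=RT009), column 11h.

743

The long row with route=RT009, hour=11h has riders=743.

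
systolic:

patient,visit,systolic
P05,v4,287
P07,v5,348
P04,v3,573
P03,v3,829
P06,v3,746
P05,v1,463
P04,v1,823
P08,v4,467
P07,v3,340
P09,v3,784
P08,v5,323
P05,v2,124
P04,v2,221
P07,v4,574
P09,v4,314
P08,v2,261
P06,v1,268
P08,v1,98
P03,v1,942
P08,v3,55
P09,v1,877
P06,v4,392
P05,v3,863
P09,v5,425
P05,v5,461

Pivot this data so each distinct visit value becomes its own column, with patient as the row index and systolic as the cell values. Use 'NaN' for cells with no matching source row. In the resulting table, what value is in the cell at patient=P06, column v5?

No long-format row has patient=P06 and visit=v5, so the cell is NaN.

NaN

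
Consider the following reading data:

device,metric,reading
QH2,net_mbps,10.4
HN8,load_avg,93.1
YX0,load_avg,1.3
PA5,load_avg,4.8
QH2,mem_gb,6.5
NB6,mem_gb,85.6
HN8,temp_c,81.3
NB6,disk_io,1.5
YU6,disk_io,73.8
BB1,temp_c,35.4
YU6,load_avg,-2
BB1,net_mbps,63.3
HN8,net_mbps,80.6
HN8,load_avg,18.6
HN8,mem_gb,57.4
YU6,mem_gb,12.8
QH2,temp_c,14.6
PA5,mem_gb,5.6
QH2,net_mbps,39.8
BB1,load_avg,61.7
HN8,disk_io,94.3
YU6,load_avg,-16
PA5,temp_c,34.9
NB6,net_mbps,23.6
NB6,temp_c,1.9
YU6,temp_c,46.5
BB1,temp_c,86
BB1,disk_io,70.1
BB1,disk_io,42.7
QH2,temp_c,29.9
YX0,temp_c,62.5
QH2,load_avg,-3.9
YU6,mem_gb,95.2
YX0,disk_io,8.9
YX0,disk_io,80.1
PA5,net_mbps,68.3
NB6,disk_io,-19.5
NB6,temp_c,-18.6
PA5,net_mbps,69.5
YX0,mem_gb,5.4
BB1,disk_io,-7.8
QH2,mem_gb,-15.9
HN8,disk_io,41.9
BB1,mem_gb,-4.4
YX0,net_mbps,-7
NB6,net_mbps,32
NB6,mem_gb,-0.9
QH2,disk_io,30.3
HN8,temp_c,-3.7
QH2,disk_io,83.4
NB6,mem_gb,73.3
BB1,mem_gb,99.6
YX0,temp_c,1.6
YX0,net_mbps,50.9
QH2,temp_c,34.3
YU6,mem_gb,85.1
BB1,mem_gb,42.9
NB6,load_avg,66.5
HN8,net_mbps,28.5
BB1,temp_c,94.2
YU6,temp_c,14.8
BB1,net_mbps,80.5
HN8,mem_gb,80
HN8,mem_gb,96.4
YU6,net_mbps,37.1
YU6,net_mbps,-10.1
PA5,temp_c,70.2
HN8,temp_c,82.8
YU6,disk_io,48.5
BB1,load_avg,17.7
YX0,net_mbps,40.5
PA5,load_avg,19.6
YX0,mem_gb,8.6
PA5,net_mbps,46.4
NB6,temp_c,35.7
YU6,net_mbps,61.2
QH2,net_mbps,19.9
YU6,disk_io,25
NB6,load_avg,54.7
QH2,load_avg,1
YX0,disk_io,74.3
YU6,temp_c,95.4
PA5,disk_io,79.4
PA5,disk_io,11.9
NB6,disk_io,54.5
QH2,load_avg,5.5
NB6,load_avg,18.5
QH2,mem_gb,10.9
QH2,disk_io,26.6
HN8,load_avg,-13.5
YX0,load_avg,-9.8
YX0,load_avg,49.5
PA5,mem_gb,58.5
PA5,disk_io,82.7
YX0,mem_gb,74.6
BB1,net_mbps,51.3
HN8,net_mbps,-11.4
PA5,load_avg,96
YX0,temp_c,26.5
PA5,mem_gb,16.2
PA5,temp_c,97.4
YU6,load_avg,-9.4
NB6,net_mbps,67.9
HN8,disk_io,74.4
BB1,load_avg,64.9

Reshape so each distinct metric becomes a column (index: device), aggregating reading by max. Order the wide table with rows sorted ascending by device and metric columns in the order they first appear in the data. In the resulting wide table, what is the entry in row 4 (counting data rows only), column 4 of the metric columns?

97.4

With rows sorted ascending by device, row 4 is device=PA5. metric columns in first-appearance order: net_mbps, load_avg, mem_gb, temp_c, disk_io; column 4 is temp_c.
Long rows with device=PA5, metric=temp_c: max(34.9, 70.2, 97.4) = 97.4.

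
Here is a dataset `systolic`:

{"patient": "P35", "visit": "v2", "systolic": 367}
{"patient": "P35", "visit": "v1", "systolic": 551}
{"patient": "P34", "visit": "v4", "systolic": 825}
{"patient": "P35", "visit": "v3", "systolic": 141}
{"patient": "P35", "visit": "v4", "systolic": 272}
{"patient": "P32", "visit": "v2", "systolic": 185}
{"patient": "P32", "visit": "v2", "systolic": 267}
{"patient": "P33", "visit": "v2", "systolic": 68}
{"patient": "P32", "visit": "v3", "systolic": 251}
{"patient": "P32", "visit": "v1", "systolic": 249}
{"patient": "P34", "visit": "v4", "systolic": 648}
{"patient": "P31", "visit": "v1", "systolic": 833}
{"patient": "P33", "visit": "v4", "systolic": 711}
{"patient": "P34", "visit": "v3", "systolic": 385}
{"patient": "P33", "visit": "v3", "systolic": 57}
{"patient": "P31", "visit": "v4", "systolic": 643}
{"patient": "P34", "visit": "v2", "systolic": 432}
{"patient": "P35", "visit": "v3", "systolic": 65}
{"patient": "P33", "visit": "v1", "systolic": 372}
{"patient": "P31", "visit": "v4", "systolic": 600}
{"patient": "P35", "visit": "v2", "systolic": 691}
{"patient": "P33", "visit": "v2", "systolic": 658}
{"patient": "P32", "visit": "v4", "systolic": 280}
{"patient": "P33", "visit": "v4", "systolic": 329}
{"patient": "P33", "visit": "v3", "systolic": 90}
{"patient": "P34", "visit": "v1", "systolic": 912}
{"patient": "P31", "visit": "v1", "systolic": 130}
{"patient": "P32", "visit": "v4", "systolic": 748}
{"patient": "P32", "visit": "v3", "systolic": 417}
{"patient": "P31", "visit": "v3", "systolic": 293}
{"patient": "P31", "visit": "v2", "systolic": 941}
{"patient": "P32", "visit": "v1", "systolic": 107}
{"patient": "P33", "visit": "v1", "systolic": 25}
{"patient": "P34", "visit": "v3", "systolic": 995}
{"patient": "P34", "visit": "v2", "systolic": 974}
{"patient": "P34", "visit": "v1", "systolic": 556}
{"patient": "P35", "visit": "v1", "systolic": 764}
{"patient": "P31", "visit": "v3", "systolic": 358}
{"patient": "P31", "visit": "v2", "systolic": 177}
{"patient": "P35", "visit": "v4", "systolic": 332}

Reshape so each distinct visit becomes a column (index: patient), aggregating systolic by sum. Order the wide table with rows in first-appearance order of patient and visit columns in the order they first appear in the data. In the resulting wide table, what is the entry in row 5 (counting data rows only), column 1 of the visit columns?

With rows in first-appearance order of patient, row 5 is patient=P31. visit columns in first-appearance order: v2, v1, v4, v3; column 1 is v2.
Long rows with patient=P31, visit=v2: 941 + 177 = 1118.

1118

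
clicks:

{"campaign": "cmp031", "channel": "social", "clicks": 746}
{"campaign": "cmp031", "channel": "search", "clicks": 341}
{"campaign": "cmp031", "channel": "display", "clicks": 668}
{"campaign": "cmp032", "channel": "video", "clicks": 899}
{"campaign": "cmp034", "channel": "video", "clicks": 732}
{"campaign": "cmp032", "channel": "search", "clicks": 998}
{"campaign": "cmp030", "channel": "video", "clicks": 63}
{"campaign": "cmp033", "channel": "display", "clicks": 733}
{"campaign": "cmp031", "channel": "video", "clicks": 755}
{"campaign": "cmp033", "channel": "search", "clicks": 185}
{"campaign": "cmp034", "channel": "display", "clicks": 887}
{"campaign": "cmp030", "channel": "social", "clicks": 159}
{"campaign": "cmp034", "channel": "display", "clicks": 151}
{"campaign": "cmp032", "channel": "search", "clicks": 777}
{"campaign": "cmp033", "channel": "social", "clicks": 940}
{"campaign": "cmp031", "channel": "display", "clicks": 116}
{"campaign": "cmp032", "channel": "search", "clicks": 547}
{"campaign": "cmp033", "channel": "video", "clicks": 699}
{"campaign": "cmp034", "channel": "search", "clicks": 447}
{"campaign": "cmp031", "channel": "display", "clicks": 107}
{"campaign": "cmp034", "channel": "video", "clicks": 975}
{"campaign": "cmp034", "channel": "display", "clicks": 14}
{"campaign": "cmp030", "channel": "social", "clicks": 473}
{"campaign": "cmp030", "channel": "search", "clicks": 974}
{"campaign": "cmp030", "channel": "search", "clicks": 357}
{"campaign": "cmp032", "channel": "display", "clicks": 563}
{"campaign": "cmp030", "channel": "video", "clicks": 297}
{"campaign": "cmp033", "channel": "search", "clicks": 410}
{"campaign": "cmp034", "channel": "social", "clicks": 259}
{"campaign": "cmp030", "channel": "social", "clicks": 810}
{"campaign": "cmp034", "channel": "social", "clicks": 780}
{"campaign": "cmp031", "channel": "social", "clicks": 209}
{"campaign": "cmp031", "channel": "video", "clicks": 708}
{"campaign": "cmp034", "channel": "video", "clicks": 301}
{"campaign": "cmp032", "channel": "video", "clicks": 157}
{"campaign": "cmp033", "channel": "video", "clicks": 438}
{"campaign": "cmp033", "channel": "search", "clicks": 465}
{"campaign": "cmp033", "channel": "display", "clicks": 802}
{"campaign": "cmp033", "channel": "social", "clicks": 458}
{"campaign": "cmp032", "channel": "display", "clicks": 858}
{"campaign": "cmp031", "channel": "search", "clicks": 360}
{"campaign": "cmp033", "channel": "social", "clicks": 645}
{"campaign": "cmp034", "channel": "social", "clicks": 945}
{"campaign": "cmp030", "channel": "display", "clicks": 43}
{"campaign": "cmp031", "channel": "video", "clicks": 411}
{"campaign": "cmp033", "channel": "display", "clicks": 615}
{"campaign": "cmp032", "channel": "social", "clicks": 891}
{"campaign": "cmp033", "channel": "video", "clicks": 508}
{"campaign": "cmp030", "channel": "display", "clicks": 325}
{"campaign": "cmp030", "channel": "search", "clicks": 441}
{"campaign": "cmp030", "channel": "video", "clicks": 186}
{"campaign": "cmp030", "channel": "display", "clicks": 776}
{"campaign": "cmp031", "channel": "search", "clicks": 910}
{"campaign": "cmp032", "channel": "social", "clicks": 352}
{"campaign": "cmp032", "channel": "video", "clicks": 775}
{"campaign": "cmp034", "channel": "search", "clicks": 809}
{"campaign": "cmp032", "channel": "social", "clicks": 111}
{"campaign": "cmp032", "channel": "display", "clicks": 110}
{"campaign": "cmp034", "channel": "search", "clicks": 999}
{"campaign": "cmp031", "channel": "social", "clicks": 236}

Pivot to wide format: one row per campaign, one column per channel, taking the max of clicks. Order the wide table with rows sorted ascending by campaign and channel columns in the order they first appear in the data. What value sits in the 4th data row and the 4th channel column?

699

With rows sorted ascending by campaign, row 4 is campaign=cmp033. channel columns in first-appearance order: social, search, display, video; column 4 is video.
Long rows with campaign=cmp033, channel=video: max(699, 438, 508) = 699.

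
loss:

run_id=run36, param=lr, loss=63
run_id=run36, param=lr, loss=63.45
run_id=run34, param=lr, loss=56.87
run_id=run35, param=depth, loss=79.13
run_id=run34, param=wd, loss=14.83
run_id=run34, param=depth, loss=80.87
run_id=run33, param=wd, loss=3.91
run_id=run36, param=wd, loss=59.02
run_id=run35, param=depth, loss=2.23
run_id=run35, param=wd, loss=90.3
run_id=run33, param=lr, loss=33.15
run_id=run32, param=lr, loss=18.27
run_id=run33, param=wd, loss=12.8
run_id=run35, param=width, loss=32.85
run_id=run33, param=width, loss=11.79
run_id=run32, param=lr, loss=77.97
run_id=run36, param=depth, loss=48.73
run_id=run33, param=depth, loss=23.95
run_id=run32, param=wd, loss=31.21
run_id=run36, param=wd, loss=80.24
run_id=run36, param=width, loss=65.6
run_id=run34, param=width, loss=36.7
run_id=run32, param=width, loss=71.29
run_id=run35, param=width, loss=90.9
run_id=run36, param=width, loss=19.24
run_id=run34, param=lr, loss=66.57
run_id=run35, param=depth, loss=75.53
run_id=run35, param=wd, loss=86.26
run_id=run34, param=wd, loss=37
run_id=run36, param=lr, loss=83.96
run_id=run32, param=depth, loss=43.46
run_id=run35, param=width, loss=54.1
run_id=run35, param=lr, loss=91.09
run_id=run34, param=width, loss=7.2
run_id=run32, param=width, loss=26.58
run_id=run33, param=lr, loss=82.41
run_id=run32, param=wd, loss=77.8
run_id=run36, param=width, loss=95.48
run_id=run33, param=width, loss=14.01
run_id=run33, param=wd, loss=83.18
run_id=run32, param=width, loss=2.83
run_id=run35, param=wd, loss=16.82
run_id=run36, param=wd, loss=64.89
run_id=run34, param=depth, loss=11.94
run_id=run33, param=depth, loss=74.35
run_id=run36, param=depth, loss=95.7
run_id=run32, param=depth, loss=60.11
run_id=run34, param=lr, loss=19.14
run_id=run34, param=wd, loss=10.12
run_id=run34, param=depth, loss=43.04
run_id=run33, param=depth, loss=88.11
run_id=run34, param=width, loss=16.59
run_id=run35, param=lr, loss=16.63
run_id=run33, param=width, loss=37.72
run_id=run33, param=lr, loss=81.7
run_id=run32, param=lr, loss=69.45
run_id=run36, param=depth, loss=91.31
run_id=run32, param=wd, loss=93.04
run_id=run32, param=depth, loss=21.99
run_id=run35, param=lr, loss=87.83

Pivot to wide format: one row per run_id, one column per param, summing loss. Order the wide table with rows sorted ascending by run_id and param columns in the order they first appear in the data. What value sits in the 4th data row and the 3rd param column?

193.38

With rows sorted ascending by run_id, row 4 is run_id=run35. param columns in first-appearance order: lr, depth, wd, width; column 3 is wd.
Long rows with run_id=run35, param=wd: 90.3 + 86.26 + 16.82 = 193.38.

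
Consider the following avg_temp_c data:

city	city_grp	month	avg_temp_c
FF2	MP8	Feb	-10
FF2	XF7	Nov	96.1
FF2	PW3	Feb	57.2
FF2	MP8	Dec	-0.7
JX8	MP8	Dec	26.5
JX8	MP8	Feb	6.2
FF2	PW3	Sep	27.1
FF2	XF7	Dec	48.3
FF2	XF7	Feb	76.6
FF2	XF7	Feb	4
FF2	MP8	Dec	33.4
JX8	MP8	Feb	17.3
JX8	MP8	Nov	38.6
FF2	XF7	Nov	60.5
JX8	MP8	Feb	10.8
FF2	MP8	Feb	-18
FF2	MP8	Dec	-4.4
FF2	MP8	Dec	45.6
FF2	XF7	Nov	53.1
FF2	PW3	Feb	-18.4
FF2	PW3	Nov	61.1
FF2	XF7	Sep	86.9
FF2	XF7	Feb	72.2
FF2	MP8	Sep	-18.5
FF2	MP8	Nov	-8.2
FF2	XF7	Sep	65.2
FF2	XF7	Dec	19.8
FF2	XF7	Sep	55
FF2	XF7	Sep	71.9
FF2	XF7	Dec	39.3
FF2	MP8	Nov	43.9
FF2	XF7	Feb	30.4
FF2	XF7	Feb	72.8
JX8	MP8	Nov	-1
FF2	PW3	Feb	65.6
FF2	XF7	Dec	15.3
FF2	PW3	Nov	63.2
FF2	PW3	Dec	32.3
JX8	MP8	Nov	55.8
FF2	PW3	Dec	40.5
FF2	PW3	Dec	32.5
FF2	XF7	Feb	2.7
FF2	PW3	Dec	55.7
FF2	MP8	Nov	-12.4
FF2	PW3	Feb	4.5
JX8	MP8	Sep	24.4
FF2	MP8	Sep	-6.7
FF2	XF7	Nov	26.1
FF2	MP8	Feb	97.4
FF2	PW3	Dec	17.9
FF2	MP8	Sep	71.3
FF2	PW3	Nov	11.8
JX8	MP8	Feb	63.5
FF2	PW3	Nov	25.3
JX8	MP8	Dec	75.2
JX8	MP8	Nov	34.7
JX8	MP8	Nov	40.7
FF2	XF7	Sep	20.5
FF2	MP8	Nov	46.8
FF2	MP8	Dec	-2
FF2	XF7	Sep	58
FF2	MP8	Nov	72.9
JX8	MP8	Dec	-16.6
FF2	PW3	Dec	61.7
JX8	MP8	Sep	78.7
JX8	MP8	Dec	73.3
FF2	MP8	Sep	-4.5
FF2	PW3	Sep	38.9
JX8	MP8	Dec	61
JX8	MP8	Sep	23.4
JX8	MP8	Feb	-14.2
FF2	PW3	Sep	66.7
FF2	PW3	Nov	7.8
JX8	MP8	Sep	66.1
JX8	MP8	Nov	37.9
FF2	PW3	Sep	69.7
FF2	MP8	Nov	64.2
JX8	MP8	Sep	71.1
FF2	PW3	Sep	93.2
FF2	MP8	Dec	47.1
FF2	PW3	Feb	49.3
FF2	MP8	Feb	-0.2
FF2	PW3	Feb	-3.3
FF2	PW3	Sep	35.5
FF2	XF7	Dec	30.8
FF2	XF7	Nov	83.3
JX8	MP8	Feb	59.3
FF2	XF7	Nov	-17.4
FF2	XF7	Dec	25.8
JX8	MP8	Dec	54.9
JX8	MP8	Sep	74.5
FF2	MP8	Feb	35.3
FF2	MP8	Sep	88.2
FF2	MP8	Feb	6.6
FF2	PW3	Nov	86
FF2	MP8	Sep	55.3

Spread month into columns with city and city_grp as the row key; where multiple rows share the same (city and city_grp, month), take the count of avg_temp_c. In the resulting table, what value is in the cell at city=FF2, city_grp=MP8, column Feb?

Rows with city=FF2, city_grp=MP8 and month=Feb: avg_temp_c values are -10, -18, 97.4, -0.2, 35.3, 6.6.
6 rows match — count = 6.

6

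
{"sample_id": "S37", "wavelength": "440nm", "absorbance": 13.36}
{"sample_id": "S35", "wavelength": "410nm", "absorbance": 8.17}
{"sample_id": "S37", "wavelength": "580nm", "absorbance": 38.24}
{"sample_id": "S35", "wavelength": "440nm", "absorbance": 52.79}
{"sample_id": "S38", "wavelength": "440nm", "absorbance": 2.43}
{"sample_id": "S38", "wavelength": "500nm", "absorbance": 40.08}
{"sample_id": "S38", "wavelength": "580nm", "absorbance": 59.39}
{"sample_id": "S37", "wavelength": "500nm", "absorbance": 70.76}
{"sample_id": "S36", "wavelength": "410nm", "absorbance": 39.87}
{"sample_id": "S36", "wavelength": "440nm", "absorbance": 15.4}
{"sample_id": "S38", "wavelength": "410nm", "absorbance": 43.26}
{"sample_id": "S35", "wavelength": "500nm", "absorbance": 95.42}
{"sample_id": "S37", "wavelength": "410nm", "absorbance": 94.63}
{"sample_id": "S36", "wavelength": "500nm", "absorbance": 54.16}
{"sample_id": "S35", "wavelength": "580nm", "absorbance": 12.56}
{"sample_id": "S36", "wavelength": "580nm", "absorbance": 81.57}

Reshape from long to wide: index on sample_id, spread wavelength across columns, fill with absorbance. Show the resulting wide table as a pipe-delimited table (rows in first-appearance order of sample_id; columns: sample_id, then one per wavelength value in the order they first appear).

| sample_id | 440nm | 410nm | 580nm | 500nm |
| S37 | 13.36 | 94.63 | 38.24 | 70.76 |
| S35 | 52.79 | 8.17 | 12.56 | 95.42 |
| S38 | 2.43 | 43.26 | 59.39 | 40.08 |
| S36 | 15.4 | 39.87 | 81.57 | 54.16 |

Columns: sample_id plus the 4 distinct wavelength values (440nm, 410nm, 580nm, 500nm).
For example, row S37 column 440nm takes absorbance=13.36 from the long row (S37, 440nm).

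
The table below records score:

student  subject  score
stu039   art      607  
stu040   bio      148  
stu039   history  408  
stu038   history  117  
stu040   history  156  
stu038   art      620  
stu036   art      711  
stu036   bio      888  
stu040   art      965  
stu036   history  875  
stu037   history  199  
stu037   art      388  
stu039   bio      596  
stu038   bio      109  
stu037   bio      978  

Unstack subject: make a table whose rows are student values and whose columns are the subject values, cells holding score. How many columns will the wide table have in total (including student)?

1 column for student plus 3 distinct subject values → 4 columns.

4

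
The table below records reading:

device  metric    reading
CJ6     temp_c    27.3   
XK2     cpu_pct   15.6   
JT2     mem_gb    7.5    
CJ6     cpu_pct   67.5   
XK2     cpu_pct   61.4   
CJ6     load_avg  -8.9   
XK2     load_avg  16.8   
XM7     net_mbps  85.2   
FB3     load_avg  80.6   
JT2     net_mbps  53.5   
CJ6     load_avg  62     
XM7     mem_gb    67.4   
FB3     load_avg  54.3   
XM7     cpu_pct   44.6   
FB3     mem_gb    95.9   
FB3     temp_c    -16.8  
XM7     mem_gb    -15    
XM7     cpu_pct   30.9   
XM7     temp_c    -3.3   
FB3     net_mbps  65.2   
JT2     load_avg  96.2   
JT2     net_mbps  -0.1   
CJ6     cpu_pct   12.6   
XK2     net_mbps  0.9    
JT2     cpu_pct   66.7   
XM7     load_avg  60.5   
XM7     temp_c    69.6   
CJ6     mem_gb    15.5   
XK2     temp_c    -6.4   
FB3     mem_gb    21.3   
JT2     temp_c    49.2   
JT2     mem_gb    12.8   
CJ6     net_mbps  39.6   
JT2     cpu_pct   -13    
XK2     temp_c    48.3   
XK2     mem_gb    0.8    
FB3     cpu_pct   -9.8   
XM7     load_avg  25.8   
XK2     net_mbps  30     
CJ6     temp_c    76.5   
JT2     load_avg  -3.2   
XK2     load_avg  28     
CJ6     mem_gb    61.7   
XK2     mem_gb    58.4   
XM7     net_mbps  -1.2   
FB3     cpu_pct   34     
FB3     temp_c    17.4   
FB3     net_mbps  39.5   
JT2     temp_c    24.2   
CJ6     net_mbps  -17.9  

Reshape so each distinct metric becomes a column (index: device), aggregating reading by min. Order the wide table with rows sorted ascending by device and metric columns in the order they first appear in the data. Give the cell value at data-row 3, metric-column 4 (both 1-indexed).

-3.2

With rows sorted ascending by device, row 3 is device=JT2. metric columns in first-appearance order: temp_c, cpu_pct, mem_gb, load_avg, net_mbps; column 4 is load_avg.
Long rows with device=JT2, metric=load_avg: min(96.2, -3.2) = -3.2.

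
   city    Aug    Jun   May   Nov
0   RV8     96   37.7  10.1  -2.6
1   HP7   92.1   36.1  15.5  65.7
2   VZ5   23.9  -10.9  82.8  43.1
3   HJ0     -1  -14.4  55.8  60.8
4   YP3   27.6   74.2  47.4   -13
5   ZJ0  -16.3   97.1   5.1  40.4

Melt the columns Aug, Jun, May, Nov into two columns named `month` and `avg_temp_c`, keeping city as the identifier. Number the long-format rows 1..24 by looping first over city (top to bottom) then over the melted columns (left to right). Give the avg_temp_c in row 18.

74.2

24 rows total (6 × 4). Row 18: index ⌊(18-1)/4⌋ = 4 into city → YP3; (18-1) mod 4 = 1 into the melted columns → Jun.
So row 18 is (YP3, Jun, 74.2); avg_temp_c = 74.2.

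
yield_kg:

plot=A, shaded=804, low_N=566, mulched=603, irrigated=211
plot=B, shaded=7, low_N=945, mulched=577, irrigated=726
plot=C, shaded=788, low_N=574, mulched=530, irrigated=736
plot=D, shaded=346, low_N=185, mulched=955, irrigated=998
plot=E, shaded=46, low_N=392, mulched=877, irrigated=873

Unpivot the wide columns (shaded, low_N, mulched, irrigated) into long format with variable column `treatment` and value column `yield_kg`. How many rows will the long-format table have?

20

5 plot values × 4 melted columns = 20 rows.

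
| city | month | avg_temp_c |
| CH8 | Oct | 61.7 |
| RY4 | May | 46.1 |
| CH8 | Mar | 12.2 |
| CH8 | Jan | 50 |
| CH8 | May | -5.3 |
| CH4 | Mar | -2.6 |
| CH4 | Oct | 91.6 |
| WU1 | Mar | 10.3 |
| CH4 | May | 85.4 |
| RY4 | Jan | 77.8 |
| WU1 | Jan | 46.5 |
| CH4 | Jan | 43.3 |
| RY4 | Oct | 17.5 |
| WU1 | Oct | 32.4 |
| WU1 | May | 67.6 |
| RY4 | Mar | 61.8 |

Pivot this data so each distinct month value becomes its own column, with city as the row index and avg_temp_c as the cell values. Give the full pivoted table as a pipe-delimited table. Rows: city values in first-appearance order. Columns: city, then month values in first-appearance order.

| city | Oct | May | Mar | Jan |
| CH8 | 61.7 | -5.3 | 12.2 | 50 |
| RY4 | 17.5 | 46.1 | 61.8 | 77.8 |
| CH4 | 91.6 | 85.4 | -2.6 | 43.3 |
| WU1 | 32.4 | 67.6 | 10.3 | 46.5 |

Columns: city plus the 4 distinct month values (Oct, May, Mar, Jan).
For example, row CH8 column Oct takes avg_temp_c=61.7 from the long row (CH8, Oct).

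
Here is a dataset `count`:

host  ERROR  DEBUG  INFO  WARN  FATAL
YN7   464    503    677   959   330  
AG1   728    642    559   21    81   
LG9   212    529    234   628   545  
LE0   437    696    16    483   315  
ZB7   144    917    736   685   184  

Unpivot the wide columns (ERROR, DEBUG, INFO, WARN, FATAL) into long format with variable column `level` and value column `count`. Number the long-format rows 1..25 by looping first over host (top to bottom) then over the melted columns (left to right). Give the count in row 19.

25 rows total (5 × 5). Row 19: index ⌊(19-1)/5⌋ = 3 into host → LE0; (19-1) mod 5 = 3 into the melted columns → WARN.
So row 19 is (LE0, WARN, 483); count = 483.

483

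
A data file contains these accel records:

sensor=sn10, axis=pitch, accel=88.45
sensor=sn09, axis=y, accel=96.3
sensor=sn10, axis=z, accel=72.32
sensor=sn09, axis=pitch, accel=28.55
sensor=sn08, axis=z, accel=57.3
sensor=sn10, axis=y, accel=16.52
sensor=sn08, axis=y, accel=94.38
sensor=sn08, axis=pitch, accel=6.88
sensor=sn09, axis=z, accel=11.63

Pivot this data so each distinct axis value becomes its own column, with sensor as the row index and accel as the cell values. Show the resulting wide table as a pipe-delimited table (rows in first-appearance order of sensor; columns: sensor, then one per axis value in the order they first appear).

Columns: sensor plus the 3 distinct axis values (pitch, y, z).
For example, row sn10 column pitch takes accel=88.45 from the long row (sn10, pitch).

| sensor | pitch | y | z |
| sn10 | 88.45 | 16.52 | 72.32 |
| sn09 | 28.55 | 96.3 | 11.63 |
| sn08 | 6.88 | 94.38 | 57.3 |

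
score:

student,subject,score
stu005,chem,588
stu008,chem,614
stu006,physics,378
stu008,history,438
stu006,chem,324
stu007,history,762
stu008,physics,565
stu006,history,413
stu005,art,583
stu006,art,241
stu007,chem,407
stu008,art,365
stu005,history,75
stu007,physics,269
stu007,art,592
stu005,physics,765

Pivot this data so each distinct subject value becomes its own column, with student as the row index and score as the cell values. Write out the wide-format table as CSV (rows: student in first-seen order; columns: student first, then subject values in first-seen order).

Columns: student plus the 4 distinct subject values (chem, physics, history, art).
For example, row stu005 column chem takes score=588 from the long row (stu005, chem).

student,chem,physics,history,art
stu005,588,765,75,583
stu008,614,565,438,365
stu006,324,378,413,241
stu007,407,269,762,592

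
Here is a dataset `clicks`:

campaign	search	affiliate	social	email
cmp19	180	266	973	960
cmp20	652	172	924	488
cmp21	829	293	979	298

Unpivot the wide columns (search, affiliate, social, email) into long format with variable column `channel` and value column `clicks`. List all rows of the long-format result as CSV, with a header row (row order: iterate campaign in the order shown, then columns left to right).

campaign,channel,clicks
cmp19,search,180
cmp19,affiliate,266
cmp19,social,973
cmp19,email,960
cmp20,search,652
cmp20,affiliate,172
cmp20,social,924
cmp20,email,488
cmp21,search,829
cmp21,affiliate,293
cmp21,social,979
cmp21,email,298

Each (campaign, column) pair becomes one row: 3 × 4 = 12 rows.
For example, (cmp19, search) → clicks=180.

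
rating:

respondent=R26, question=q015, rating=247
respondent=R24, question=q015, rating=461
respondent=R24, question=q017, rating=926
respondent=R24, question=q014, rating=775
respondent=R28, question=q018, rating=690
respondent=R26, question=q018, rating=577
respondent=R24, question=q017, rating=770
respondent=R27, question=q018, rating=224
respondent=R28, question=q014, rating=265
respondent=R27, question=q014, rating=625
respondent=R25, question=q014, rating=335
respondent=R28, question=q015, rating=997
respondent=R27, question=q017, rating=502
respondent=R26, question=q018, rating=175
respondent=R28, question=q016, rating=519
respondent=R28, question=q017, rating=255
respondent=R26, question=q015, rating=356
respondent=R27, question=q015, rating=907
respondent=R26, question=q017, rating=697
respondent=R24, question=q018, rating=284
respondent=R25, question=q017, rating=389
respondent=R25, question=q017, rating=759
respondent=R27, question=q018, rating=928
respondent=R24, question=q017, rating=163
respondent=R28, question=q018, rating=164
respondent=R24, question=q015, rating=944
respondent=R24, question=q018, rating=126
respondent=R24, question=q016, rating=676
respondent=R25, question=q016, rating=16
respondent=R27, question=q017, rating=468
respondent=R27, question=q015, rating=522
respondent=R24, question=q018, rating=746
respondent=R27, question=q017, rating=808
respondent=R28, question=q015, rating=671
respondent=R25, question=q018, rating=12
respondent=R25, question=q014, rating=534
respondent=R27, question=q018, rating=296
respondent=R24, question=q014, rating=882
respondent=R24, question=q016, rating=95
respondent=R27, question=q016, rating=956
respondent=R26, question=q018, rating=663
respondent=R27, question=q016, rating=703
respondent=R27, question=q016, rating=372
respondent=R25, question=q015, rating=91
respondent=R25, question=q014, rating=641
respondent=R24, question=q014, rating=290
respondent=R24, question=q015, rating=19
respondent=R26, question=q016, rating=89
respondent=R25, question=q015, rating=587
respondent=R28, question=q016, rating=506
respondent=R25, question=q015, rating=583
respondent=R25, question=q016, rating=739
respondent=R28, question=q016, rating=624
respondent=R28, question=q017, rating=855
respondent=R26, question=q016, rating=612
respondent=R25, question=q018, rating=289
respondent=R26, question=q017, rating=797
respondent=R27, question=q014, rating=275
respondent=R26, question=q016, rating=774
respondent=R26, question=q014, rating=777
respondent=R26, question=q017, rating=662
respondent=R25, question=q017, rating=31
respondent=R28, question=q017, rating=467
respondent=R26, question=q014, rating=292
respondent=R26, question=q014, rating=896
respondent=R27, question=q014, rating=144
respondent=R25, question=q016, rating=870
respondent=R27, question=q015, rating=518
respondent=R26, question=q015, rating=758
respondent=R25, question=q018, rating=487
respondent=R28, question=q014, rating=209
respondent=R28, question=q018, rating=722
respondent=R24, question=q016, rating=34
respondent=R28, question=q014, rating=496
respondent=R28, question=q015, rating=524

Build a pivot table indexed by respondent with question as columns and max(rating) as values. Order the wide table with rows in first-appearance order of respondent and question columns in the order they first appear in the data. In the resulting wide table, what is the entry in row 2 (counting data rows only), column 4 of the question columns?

With rows in first-appearance order of respondent, row 2 is respondent=R24. question columns in first-appearance order: q015, q017, q014, q018, q016; column 4 is q018.
Long rows with respondent=R24, question=q018: max(284, 126, 746) = 746.

746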